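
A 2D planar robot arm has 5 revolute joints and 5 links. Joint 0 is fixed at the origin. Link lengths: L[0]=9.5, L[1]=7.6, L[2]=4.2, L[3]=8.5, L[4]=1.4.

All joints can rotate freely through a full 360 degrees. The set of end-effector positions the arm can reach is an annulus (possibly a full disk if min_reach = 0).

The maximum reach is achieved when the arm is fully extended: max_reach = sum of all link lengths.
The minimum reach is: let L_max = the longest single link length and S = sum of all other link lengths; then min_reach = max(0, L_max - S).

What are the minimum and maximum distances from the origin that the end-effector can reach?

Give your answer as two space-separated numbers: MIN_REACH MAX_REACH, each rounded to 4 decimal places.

Link lengths: [9.5, 7.6, 4.2, 8.5, 1.4]
max_reach = 9.5 + 7.6 + 4.2 + 8.5 + 1.4 = 31.2
L_max = max([9.5, 7.6, 4.2, 8.5, 1.4]) = 9.5
S (sum of others) = 31.2 - 9.5 = 21.7
min_reach = max(0, 9.5 - 21.7) = max(0, -12.2) = 0

Answer: 0.0000 31.2000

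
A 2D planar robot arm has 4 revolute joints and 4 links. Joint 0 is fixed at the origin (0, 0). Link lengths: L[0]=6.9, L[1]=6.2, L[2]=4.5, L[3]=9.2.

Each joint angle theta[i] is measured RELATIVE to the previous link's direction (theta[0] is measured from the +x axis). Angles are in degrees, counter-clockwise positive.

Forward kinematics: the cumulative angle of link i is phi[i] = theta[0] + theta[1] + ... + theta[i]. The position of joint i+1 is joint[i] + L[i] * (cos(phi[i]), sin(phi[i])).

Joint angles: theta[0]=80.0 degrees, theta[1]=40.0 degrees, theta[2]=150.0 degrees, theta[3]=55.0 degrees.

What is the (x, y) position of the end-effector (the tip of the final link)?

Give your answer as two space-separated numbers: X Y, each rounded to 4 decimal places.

joint[0] = (0.0000, 0.0000)  (base)
link 0: phi[0] = 80 = 80 deg
  cos(80 deg) = 0.1736, sin(80 deg) = 0.9848
  joint[1] = (0.0000, 0.0000) + 6.9 * (0.1736, 0.9848) = (0.0000 + 1.1982, 0.0000 + 6.7952) = (1.1982, 6.7952)
link 1: phi[1] = 80 + 40 = 120 deg
  cos(120 deg) = -0.5000, sin(120 deg) = 0.8660
  joint[2] = (1.1982, 6.7952) + 6.2 * (-0.5000, 0.8660) = (1.1982 + -3.1000, 6.7952 + 5.3694) = (-1.9018, 12.1645)
link 2: phi[2] = 80 + 40 + 150 = 270 deg
  cos(270 deg) = -0.0000, sin(270 deg) = -1.0000
  joint[3] = (-1.9018, 12.1645) + 4.5 * (-0.0000, -1.0000) = (-1.9018 + -0.0000, 12.1645 + -4.5000) = (-1.9018, 7.6645)
link 3: phi[3] = 80 + 40 + 150 + 55 = 325 deg
  cos(325 deg) = 0.8192, sin(325 deg) = -0.5736
  joint[4] = (-1.9018, 7.6645) + 9.2 * (0.8192, -0.5736) = (-1.9018 + 7.5362, 7.6645 + -5.2769) = (5.6344, 2.3876)
End effector: (5.6344, 2.3876)

Answer: 5.6344 2.3876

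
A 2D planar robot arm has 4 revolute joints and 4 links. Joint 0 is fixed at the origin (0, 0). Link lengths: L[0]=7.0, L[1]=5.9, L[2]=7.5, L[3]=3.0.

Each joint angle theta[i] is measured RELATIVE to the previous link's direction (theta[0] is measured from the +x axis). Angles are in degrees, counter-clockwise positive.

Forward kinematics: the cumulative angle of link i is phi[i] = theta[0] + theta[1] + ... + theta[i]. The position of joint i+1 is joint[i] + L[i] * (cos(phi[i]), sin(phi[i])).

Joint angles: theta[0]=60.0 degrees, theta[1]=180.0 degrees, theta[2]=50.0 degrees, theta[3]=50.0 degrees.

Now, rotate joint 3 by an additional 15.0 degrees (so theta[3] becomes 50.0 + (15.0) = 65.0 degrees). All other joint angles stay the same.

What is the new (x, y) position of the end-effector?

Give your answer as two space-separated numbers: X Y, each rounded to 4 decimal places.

joint[0] = (0.0000, 0.0000)  (base)
link 0: phi[0] = 60 = 60 deg
  cos(60 deg) = 0.5000, sin(60 deg) = 0.8660
  joint[1] = (0.0000, 0.0000) + 7 * (0.5000, 0.8660) = (0.0000 + 3.5000, 0.0000 + 6.0622) = (3.5000, 6.0622)
link 1: phi[1] = 60 + 180 = 240 deg
  cos(240 deg) = -0.5000, sin(240 deg) = -0.8660
  joint[2] = (3.5000, 6.0622) + 5.9 * (-0.5000, -0.8660) = (3.5000 + -2.9500, 6.0622 + -5.1095) = (0.5500, 0.9526)
link 2: phi[2] = 60 + 180 + 50 = 290 deg
  cos(290 deg) = 0.3420, sin(290 deg) = -0.9397
  joint[3] = (0.5500, 0.9526) + 7.5 * (0.3420, -0.9397) = (0.5500 + 2.5652, 0.9526 + -7.0477) = (3.1152, -6.0951)
link 3: phi[3] = 60 + 180 + 50 + 65 = 355 deg
  cos(355 deg) = 0.9962, sin(355 deg) = -0.0872
  joint[4] = (3.1152, -6.0951) + 3 * (0.9962, -0.0872) = (3.1152 + 2.9886, -6.0951 + -0.2615) = (6.1037, -6.3565)
End effector: (6.1037, -6.3565)

Answer: 6.1037 -6.3565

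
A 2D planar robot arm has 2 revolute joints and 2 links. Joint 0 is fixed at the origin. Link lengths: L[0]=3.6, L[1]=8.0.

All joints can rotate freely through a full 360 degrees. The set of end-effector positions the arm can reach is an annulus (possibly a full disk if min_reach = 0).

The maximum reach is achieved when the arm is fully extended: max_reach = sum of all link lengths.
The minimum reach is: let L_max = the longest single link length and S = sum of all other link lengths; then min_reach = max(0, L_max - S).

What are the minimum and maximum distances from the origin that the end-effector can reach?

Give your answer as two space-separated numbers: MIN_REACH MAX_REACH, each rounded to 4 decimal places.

Link lengths: [3.6, 8.0]
max_reach = 3.6 + 8 = 11.6
L_max = max([3.6, 8.0]) = 8
S (sum of others) = 11.6 - 8 = 3.6
min_reach = max(0, 8 - 3.6) = max(0, 4.4) = 4.4

Answer: 4.4000 11.6000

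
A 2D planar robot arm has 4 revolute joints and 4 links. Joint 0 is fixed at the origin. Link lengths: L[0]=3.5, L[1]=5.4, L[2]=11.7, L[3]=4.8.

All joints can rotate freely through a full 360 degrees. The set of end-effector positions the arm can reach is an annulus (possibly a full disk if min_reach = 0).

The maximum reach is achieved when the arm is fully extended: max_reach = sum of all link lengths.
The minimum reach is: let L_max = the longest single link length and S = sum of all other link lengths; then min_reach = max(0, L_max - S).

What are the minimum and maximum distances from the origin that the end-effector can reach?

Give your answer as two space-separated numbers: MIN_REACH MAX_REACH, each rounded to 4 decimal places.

Link lengths: [3.5, 5.4, 11.7, 4.8]
max_reach = 3.5 + 5.4 + 11.7 + 4.8 = 25.4
L_max = max([3.5, 5.4, 11.7, 4.8]) = 11.7
S (sum of others) = 25.4 - 11.7 = 13.7
min_reach = max(0, 11.7 - 13.7) = max(0, -2) = 0

Answer: 0.0000 25.4000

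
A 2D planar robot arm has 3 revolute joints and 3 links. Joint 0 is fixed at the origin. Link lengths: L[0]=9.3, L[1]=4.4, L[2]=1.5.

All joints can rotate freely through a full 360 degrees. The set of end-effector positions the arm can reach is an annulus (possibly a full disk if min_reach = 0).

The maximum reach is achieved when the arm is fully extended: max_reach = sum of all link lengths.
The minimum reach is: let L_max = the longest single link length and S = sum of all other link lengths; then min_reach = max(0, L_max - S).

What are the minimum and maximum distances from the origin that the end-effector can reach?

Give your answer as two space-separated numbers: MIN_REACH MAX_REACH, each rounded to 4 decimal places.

Answer: 3.4000 15.2000

Derivation:
Link lengths: [9.3, 4.4, 1.5]
max_reach = 9.3 + 4.4 + 1.5 = 15.2
L_max = max([9.3, 4.4, 1.5]) = 9.3
S (sum of others) = 15.2 - 9.3 = 5.9
min_reach = max(0, 9.3 - 5.9) = max(0, 3.4) = 3.4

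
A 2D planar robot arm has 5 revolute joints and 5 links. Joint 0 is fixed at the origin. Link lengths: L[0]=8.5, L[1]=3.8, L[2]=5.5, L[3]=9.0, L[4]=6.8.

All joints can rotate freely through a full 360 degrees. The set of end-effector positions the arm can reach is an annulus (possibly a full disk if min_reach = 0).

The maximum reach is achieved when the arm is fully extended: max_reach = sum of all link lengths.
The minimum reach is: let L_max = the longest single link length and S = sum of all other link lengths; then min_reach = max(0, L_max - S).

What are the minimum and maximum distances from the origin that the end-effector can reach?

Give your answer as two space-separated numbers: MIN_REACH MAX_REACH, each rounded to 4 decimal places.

Link lengths: [8.5, 3.8, 5.5, 9.0, 6.8]
max_reach = 8.5 + 3.8 + 5.5 + 9 + 6.8 = 33.6
L_max = max([8.5, 3.8, 5.5, 9.0, 6.8]) = 9
S (sum of others) = 33.6 - 9 = 24.6
min_reach = max(0, 9 - 24.6) = max(0, -15.6) = 0

Answer: 0.0000 33.6000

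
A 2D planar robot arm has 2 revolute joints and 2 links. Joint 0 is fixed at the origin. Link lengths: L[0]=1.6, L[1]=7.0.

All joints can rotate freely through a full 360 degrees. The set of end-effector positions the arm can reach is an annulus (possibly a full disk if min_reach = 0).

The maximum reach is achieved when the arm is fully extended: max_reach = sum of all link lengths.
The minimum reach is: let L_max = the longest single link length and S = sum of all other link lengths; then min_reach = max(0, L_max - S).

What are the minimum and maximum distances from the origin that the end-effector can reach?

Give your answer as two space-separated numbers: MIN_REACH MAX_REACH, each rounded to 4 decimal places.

Answer: 5.4000 8.6000

Derivation:
Link lengths: [1.6, 7.0]
max_reach = 1.6 + 7 = 8.6
L_max = max([1.6, 7.0]) = 7
S (sum of others) = 8.6 - 7 = 1.6
min_reach = max(0, 7 - 1.6) = max(0, 5.4) = 5.4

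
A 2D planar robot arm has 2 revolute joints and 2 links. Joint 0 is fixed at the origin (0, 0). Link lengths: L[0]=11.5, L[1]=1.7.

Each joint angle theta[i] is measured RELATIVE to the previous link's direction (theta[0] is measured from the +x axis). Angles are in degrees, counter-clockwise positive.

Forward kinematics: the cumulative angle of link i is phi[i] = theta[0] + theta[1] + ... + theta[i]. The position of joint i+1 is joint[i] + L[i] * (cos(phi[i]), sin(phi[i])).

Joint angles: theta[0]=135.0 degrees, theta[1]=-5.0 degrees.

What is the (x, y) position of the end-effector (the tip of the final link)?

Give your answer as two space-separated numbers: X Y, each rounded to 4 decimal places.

joint[0] = (0.0000, 0.0000)  (base)
link 0: phi[0] = 135 = 135 deg
  cos(135 deg) = -0.7071, sin(135 deg) = 0.7071
  joint[1] = (0.0000, 0.0000) + 11.5 * (-0.7071, 0.7071) = (0.0000 + -8.1317, 0.0000 + 8.1317) = (-8.1317, 8.1317)
link 1: phi[1] = 135 + -5 = 130 deg
  cos(130 deg) = -0.6428, sin(130 deg) = 0.7660
  joint[2] = (-8.1317, 8.1317) + 1.7 * (-0.6428, 0.7660) = (-8.1317 + -1.0927, 8.1317 + 1.3023) = (-9.2245, 9.4340)
End effector: (-9.2245, 9.4340)

Answer: -9.2245 9.4340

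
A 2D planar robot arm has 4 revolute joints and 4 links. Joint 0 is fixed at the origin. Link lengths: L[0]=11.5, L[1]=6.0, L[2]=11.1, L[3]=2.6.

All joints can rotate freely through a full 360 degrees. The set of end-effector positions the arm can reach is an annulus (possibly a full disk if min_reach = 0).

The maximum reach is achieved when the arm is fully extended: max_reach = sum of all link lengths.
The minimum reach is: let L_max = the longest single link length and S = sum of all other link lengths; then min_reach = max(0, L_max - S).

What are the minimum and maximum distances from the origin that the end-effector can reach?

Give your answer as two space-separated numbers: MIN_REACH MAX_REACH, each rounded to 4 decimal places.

Answer: 0.0000 31.2000

Derivation:
Link lengths: [11.5, 6.0, 11.1, 2.6]
max_reach = 11.5 + 6 + 11.1 + 2.6 = 31.2
L_max = max([11.5, 6.0, 11.1, 2.6]) = 11.5
S (sum of others) = 31.2 - 11.5 = 19.7
min_reach = max(0, 11.5 - 19.7) = max(0, -8.2) = 0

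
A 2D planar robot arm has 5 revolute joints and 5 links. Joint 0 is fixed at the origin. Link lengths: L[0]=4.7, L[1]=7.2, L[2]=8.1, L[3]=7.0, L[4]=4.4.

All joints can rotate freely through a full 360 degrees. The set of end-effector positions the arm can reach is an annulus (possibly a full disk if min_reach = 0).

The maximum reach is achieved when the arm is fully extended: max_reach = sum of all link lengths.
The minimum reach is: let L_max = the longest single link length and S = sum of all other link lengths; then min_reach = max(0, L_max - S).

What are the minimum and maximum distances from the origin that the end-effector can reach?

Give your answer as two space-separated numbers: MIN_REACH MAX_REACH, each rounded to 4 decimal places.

Link lengths: [4.7, 7.2, 8.1, 7.0, 4.4]
max_reach = 4.7 + 7.2 + 8.1 + 7 + 4.4 = 31.4
L_max = max([4.7, 7.2, 8.1, 7.0, 4.4]) = 8.1
S (sum of others) = 31.4 - 8.1 = 23.3
min_reach = max(0, 8.1 - 23.3) = max(0, -15.2) = 0

Answer: 0.0000 31.4000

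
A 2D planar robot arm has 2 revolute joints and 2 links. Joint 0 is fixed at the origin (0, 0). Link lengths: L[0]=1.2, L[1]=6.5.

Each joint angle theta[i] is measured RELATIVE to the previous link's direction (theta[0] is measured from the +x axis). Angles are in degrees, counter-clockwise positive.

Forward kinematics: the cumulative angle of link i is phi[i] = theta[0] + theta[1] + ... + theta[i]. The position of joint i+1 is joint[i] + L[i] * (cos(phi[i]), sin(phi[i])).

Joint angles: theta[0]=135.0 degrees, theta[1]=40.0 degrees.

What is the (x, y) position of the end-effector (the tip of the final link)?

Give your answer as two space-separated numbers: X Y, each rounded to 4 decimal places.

joint[0] = (0.0000, 0.0000)  (base)
link 0: phi[0] = 135 = 135 deg
  cos(135 deg) = -0.7071, sin(135 deg) = 0.7071
  joint[1] = (0.0000, 0.0000) + 1.2 * (-0.7071, 0.7071) = (0.0000 + -0.8485, 0.0000 + 0.8485) = (-0.8485, 0.8485)
link 1: phi[1] = 135 + 40 = 175 deg
  cos(175 deg) = -0.9962, sin(175 deg) = 0.0872
  joint[2] = (-0.8485, 0.8485) + 6.5 * (-0.9962, 0.0872) = (-0.8485 + -6.4753, 0.8485 + 0.5665) = (-7.3238, 1.4150)
End effector: (-7.3238, 1.4150)

Answer: -7.3238 1.4150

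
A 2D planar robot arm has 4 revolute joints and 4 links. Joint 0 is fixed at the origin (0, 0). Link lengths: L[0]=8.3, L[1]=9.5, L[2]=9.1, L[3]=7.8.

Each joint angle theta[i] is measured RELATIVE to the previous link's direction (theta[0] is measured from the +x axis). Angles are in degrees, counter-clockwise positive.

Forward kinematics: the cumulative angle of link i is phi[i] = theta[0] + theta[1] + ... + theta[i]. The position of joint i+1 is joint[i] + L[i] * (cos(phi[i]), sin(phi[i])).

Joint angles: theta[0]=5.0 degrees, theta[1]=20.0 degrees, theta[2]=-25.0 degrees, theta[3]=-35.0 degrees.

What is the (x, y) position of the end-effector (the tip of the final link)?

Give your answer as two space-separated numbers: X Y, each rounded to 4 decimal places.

joint[0] = (0.0000, 0.0000)  (base)
link 0: phi[0] = 5 = 5 deg
  cos(5 deg) = 0.9962, sin(5 deg) = 0.0872
  joint[1] = (0.0000, 0.0000) + 8.3 * (0.9962, 0.0872) = (0.0000 + 8.2684, 0.0000 + 0.7234) = (8.2684, 0.7234)
link 1: phi[1] = 5 + 20 = 25 deg
  cos(25 deg) = 0.9063, sin(25 deg) = 0.4226
  joint[2] = (8.2684, 0.7234) + 9.5 * (0.9063, 0.4226) = (8.2684 + 8.6099, 0.7234 + 4.0149) = (16.8783, 4.7383)
link 2: phi[2] = 5 + 20 + -25 = 0 deg
  cos(0 deg) = 1.0000, sin(0 deg) = 0.0000
  joint[3] = (16.8783, 4.7383) + 9.1 * (1.0000, 0.0000) = (16.8783 + 9.1000, 4.7383 + 0.0000) = (25.9783, 4.7383)
link 3: phi[3] = 5 + 20 + -25 + -35 = -35 deg
  cos(-35 deg) = 0.8192, sin(-35 deg) = -0.5736
  joint[4] = (25.9783, 4.7383) + 7.8 * (0.8192, -0.5736) = (25.9783 + 6.3894, 4.7383 + -4.4739) = (32.3677, 0.2644)
End effector: (32.3677, 0.2644)

Answer: 32.3677 0.2644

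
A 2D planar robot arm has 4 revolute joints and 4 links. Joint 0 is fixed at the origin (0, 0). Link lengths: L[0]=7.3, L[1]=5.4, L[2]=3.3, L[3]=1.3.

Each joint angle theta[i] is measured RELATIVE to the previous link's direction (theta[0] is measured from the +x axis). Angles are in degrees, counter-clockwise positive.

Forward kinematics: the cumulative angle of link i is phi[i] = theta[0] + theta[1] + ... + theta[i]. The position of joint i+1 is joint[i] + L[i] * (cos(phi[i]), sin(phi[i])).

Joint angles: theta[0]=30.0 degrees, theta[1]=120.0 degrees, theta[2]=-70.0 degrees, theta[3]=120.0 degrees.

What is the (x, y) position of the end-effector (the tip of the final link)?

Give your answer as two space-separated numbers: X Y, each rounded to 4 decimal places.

joint[0] = (0.0000, 0.0000)  (base)
link 0: phi[0] = 30 = 30 deg
  cos(30 deg) = 0.8660, sin(30 deg) = 0.5000
  joint[1] = (0.0000, 0.0000) + 7.3 * (0.8660, 0.5000) = (0.0000 + 6.3220, 0.0000 + 3.6500) = (6.3220, 3.6500)
link 1: phi[1] = 30 + 120 = 150 deg
  cos(150 deg) = -0.8660, sin(150 deg) = 0.5000
  joint[2] = (6.3220, 3.6500) + 5.4 * (-0.8660, 0.5000) = (6.3220 + -4.6765, 3.6500 + 2.7000) = (1.6454, 6.3500)
link 2: phi[2] = 30 + 120 + -70 = 80 deg
  cos(80 deg) = 0.1736, sin(80 deg) = 0.9848
  joint[3] = (1.6454, 6.3500) + 3.3 * (0.1736, 0.9848) = (1.6454 + 0.5730, 6.3500 + 3.2499) = (2.2185, 9.5999)
link 3: phi[3] = 30 + 120 + -70 + 120 = 200 deg
  cos(200 deg) = -0.9397, sin(200 deg) = -0.3420
  joint[4] = (2.2185, 9.5999) + 1.3 * (-0.9397, -0.3420) = (2.2185 + -1.2216, 9.5999 + -0.4446) = (0.9969, 9.1552)
End effector: (0.9969, 9.1552)

Answer: 0.9969 9.1552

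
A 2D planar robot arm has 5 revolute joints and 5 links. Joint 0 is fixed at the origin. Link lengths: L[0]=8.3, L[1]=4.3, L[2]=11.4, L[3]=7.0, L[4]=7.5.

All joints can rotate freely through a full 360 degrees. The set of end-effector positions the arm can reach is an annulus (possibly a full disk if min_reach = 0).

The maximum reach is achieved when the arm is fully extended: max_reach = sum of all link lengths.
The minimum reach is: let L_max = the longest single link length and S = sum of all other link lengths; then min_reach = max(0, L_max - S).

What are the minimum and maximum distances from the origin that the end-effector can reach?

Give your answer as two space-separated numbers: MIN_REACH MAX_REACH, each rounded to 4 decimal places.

Answer: 0.0000 38.5000

Derivation:
Link lengths: [8.3, 4.3, 11.4, 7.0, 7.5]
max_reach = 8.3 + 4.3 + 11.4 + 7 + 7.5 = 38.5
L_max = max([8.3, 4.3, 11.4, 7.0, 7.5]) = 11.4
S (sum of others) = 38.5 - 11.4 = 27.1
min_reach = max(0, 11.4 - 27.1) = max(0, -15.7) = 0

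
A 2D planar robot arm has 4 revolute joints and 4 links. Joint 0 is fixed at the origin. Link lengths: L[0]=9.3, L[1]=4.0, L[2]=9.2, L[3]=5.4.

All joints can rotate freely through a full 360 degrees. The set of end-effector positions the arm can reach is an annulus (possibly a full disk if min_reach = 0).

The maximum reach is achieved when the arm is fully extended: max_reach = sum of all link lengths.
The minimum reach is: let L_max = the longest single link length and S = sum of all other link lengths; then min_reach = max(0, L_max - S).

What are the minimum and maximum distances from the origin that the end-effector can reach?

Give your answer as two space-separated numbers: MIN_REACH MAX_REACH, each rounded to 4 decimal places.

Link lengths: [9.3, 4.0, 9.2, 5.4]
max_reach = 9.3 + 4 + 9.2 + 5.4 = 27.9
L_max = max([9.3, 4.0, 9.2, 5.4]) = 9.3
S (sum of others) = 27.9 - 9.3 = 18.6
min_reach = max(0, 9.3 - 18.6) = max(0, -9.3) = 0

Answer: 0.0000 27.9000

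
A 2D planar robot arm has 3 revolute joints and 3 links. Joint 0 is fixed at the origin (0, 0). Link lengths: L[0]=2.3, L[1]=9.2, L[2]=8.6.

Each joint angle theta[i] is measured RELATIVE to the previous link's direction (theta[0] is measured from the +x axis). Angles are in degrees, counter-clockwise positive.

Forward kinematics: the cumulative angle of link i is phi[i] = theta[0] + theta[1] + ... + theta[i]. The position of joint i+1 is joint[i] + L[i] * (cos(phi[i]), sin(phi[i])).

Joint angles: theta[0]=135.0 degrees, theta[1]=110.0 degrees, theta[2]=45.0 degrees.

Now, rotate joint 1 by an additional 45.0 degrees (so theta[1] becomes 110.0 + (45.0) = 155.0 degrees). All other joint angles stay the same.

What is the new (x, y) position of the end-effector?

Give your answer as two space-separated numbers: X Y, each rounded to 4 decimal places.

Answer: 9.3145 -10.6533

Derivation:
joint[0] = (0.0000, 0.0000)  (base)
link 0: phi[0] = 135 = 135 deg
  cos(135 deg) = -0.7071, sin(135 deg) = 0.7071
  joint[1] = (0.0000, 0.0000) + 2.3 * (-0.7071, 0.7071) = (0.0000 + -1.6263, 0.0000 + 1.6263) = (-1.6263, 1.6263)
link 1: phi[1] = 135 + 155 = 290 deg
  cos(290 deg) = 0.3420, sin(290 deg) = -0.9397
  joint[2] = (-1.6263, 1.6263) + 9.2 * (0.3420, -0.9397) = (-1.6263 + 3.1466, 1.6263 + -8.6452) = (1.5202, -7.0188)
link 2: phi[2] = 135 + 155 + 45 = 335 deg
  cos(335 deg) = 0.9063, sin(335 deg) = -0.4226
  joint[3] = (1.5202, -7.0188) + 8.6 * (0.9063, -0.4226) = (1.5202 + 7.7942, -7.0188 + -3.6345) = (9.3145, -10.6533)
End effector: (9.3145, -10.6533)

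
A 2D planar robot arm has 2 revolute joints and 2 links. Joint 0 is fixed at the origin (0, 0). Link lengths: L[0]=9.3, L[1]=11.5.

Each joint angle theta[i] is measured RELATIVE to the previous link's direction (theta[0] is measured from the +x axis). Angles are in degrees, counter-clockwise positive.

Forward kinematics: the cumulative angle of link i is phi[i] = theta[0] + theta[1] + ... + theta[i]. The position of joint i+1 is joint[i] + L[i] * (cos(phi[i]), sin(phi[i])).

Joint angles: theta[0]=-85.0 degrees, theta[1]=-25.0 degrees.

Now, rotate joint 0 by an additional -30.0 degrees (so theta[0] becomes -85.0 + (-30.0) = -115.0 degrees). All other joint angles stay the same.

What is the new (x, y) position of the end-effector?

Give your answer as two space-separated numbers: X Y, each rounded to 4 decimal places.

Answer: -12.7399 -15.8207

Derivation:
joint[0] = (0.0000, 0.0000)  (base)
link 0: phi[0] = -115 = -115 deg
  cos(-115 deg) = -0.4226, sin(-115 deg) = -0.9063
  joint[1] = (0.0000, 0.0000) + 9.3 * (-0.4226, -0.9063) = (0.0000 + -3.9303, 0.0000 + -8.4287) = (-3.9303, -8.4287)
link 1: phi[1] = -115 + -25 = -140 deg
  cos(-140 deg) = -0.7660, sin(-140 deg) = -0.6428
  joint[2] = (-3.9303, -8.4287) + 11.5 * (-0.7660, -0.6428) = (-3.9303 + -8.8095, -8.4287 + -7.3921) = (-12.7399, -15.8207)
End effector: (-12.7399, -15.8207)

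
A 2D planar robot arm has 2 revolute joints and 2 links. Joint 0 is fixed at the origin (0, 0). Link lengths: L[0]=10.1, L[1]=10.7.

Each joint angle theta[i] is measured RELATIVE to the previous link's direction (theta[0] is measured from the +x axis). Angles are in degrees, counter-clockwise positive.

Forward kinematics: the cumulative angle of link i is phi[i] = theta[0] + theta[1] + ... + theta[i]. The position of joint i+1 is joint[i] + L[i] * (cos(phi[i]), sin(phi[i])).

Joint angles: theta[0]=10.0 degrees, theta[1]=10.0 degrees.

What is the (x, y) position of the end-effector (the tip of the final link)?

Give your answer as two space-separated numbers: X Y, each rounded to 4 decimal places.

Answer: 20.0013 5.4135

Derivation:
joint[0] = (0.0000, 0.0000)  (base)
link 0: phi[0] = 10 = 10 deg
  cos(10 deg) = 0.9848, sin(10 deg) = 0.1736
  joint[1] = (0.0000, 0.0000) + 10.1 * (0.9848, 0.1736) = (0.0000 + 9.9466, 0.0000 + 1.7538) = (9.9466, 1.7538)
link 1: phi[1] = 10 + 10 = 20 deg
  cos(20 deg) = 0.9397, sin(20 deg) = 0.3420
  joint[2] = (9.9466, 1.7538) + 10.7 * (0.9397, 0.3420) = (9.9466 + 10.0547, 1.7538 + 3.6596) = (20.0013, 5.4135)
End effector: (20.0013, 5.4135)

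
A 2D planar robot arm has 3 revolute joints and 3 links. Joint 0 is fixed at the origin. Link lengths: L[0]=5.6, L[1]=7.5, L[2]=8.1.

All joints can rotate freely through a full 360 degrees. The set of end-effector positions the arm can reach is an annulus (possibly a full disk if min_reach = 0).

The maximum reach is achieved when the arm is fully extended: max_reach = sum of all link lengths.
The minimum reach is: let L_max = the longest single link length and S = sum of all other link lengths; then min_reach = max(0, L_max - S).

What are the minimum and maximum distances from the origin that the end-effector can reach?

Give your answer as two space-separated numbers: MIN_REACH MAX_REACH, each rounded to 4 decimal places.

Link lengths: [5.6, 7.5, 8.1]
max_reach = 5.6 + 7.5 + 8.1 = 21.2
L_max = max([5.6, 7.5, 8.1]) = 8.1
S (sum of others) = 21.2 - 8.1 = 13.1
min_reach = max(0, 8.1 - 13.1) = max(0, -5) = 0

Answer: 0.0000 21.2000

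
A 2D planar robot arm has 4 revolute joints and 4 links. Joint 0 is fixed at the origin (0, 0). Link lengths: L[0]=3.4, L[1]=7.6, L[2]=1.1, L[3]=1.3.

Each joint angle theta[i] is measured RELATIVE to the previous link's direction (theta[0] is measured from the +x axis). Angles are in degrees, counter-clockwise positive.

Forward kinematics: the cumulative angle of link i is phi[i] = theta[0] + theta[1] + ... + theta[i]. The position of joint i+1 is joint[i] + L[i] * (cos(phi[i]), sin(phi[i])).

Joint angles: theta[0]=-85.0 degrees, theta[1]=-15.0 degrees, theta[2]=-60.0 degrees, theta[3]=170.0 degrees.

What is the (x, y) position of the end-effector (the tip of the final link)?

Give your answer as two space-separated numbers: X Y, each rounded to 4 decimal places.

Answer: -0.7768 -11.0221

Derivation:
joint[0] = (0.0000, 0.0000)  (base)
link 0: phi[0] = -85 = -85 deg
  cos(-85 deg) = 0.0872, sin(-85 deg) = -0.9962
  joint[1] = (0.0000, 0.0000) + 3.4 * (0.0872, -0.9962) = (0.0000 + 0.2963, 0.0000 + -3.3871) = (0.2963, -3.3871)
link 1: phi[1] = -85 + -15 = -100 deg
  cos(-100 deg) = -0.1736, sin(-100 deg) = -0.9848
  joint[2] = (0.2963, -3.3871) + 7.6 * (-0.1736, -0.9848) = (0.2963 + -1.3197, -3.3871 + -7.4845) = (-1.0234, -10.8716)
link 2: phi[2] = -85 + -15 + -60 = -160 deg
  cos(-160 deg) = -0.9397, sin(-160 deg) = -0.3420
  joint[3] = (-1.0234, -10.8716) + 1.1 * (-0.9397, -0.3420) = (-1.0234 + -1.0337, -10.8716 + -0.3762) = (-2.0571, -11.2478)
link 3: phi[3] = -85 + -15 + -60 + 170 = 10 deg
  cos(10 deg) = 0.9848, sin(10 deg) = 0.1736
  joint[4] = (-2.0571, -11.2478) + 1.3 * (0.9848, 0.1736) = (-2.0571 + 1.2803, -11.2478 + 0.2257) = (-0.7768, -11.0221)
End effector: (-0.7768, -11.0221)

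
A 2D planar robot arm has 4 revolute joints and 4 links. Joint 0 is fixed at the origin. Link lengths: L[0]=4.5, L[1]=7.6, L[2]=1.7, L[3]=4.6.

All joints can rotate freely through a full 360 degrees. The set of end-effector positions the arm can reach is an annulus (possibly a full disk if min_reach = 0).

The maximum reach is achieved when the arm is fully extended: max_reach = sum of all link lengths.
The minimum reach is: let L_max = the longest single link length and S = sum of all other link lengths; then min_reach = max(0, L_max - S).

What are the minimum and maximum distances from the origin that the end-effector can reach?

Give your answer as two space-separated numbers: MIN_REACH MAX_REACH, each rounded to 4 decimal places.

Answer: 0.0000 18.4000

Derivation:
Link lengths: [4.5, 7.6, 1.7, 4.6]
max_reach = 4.5 + 7.6 + 1.7 + 4.6 = 18.4
L_max = max([4.5, 7.6, 1.7, 4.6]) = 7.6
S (sum of others) = 18.4 - 7.6 = 10.8
min_reach = max(0, 7.6 - 10.8) = max(0, -3.2) = 0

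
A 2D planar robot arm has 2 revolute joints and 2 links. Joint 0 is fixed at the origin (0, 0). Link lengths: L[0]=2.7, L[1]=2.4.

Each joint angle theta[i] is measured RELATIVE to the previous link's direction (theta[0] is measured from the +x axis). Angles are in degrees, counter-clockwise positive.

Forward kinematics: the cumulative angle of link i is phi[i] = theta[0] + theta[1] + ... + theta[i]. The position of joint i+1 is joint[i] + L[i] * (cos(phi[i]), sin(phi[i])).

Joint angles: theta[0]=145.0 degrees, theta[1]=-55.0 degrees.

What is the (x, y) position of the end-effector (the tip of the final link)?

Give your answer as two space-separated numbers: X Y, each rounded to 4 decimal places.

Answer: -2.2117 3.9487

Derivation:
joint[0] = (0.0000, 0.0000)  (base)
link 0: phi[0] = 145 = 145 deg
  cos(145 deg) = -0.8192, sin(145 deg) = 0.5736
  joint[1] = (0.0000, 0.0000) + 2.7 * (-0.8192, 0.5736) = (0.0000 + -2.2117, 0.0000 + 1.5487) = (-2.2117, 1.5487)
link 1: phi[1] = 145 + -55 = 90 deg
  cos(90 deg) = 0.0000, sin(90 deg) = 1.0000
  joint[2] = (-2.2117, 1.5487) + 2.4 * (0.0000, 1.0000) = (-2.2117 + 0.0000, 1.5487 + 2.4000) = (-2.2117, 3.9487)
End effector: (-2.2117, 3.9487)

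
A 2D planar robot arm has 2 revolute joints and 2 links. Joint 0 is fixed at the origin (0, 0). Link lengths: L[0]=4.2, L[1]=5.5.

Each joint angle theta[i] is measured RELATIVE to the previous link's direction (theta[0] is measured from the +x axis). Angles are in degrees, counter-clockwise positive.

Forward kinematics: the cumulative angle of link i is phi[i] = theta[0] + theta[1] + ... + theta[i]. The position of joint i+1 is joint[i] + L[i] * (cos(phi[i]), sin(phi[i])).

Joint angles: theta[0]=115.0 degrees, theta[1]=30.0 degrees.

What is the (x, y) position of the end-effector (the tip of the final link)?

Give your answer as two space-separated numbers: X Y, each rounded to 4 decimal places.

joint[0] = (0.0000, 0.0000)  (base)
link 0: phi[0] = 115 = 115 deg
  cos(115 deg) = -0.4226, sin(115 deg) = 0.9063
  joint[1] = (0.0000, 0.0000) + 4.2 * (-0.4226, 0.9063) = (0.0000 + -1.7750, 0.0000 + 3.8065) = (-1.7750, 3.8065)
link 1: phi[1] = 115 + 30 = 145 deg
  cos(145 deg) = -0.8192, sin(145 deg) = 0.5736
  joint[2] = (-1.7750, 3.8065) + 5.5 * (-0.8192, 0.5736) = (-1.7750 + -4.5053, 3.8065 + 3.1547) = (-6.2803, 6.9612)
End effector: (-6.2803, 6.9612)

Answer: -6.2803 6.9612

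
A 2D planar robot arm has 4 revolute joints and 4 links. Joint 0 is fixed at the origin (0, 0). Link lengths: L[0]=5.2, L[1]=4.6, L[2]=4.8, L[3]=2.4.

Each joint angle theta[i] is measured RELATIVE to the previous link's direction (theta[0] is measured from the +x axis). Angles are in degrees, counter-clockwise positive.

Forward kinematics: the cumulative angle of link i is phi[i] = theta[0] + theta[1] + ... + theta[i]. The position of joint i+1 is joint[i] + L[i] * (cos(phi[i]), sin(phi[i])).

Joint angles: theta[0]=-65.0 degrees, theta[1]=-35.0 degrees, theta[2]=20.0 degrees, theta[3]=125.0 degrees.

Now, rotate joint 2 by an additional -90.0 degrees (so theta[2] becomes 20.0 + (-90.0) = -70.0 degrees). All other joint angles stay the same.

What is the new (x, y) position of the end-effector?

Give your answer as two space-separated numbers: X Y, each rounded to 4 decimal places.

joint[0] = (0.0000, 0.0000)  (base)
link 0: phi[0] = -65 = -65 deg
  cos(-65 deg) = 0.4226, sin(-65 deg) = -0.9063
  joint[1] = (0.0000, 0.0000) + 5.2 * (0.4226, -0.9063) = (0.0000 + 2.1976, 0.0000 + -4.7128) = (2.1976, -4.7128)
link 1: phi[1] = -65 + -35 = -100 deg
  cos(-100 deg) = -0.1736, sin(-100 deg) = -0.9848
  joint[2] = (2.1976, -4.7128) + 4.6 * (-0.1736, -0.9848) = (2.1976 + -0.7988, -4.7128 + -4.5301) = (1.3988, -9.2429)
link 2: phi[2] = -65 + -35 + -70 = -170 deg
  cos(-170 deg) = -0.9848, sin(-170 deg) = -0.1736
  joint[3] = (1.3988, -9.2429) + 4.8 * (-0.9848, -0.1736) = (1.3988 + -4.7271, -9.2429 + -0.8335) = (-3.3282, -10.0764)
link 3: phi[3] = -65 + -35 + -70 + 125 = -45 deg
  cos(-45 deg) = 0.7071, sin(-45 deg) = -0.7071
  joint[4] = (-3.3282, -10.0764) + 2.4 * (0.7071, -0.7071) = (-3.3282 + 1.6971, -10.0764 + -1.6971) = (-1.6312, -11.7735)
End effector: (-1.6312, -11.7735)

Answer: -1.6312 -11.7735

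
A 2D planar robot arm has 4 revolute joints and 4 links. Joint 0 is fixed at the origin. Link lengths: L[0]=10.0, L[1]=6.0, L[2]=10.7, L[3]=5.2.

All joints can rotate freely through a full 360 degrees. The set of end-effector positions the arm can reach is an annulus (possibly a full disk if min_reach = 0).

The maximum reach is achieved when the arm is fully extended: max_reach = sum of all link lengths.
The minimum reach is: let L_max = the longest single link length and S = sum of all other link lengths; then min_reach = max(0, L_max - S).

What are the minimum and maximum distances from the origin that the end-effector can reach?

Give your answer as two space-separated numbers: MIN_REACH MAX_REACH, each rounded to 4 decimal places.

Link lengths: [10.0, 6.0, 10.7, 5.2]
max_reach = 10 + 6 + 10.7 + 5.2 = 31.9
L_max = max([10.0, 6.0, 10.7, 5.2]) = 10.7
S (sum of others) = 31.9 - 10.7 = 21.2
min_reach = max(0, 10.7 - 21.2) = max(0, -10.5) = 0

Answer: 0.0000 31.9000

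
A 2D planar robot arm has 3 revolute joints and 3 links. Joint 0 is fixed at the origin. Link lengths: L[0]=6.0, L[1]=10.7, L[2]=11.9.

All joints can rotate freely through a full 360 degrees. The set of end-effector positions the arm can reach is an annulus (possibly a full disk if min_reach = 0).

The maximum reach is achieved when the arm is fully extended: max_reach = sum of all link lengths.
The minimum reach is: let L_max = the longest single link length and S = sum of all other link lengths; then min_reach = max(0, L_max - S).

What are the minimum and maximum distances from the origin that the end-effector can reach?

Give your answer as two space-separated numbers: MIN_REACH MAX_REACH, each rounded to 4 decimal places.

Answer: 0.0000 28.6000

Derivation:
Link lengths: [6.0, 10.7, 11.9]
max_reach = 6 + 10.7 + 11.9 = 28.6
L_max = max([6.0, 10.7, 11.9]) = 11.9
S (sum of others) = 28.6 - 11.9 = 16.7
min_reach = max(0, 11.9 - 16.7) = max(0, -4.8) = 0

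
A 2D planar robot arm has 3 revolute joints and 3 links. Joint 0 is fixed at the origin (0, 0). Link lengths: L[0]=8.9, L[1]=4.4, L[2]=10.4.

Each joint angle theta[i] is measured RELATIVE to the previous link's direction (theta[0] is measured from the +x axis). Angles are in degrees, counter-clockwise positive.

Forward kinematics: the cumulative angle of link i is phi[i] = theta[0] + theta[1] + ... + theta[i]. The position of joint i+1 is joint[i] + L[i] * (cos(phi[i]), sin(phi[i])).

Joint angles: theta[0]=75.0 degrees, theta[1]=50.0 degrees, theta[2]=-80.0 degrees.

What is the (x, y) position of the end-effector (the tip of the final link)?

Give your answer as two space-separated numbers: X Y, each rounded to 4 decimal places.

joint[0] = (0.0000, 0.0000)  (base)
link 0: phi[0] = 75 = 75 deg
  cos(75 deg) = 0.2588, sin(75 deg) = 0.9659
  joint[1] = (0.0000, 0.0000) + 8.9 * (0.2588, 0.9659) = (0.0000 + 2.3035, 0.0000 + 8.5967) = (2.3035, 8.5967)
link 1: phi[1] = 75 + 50 = 125 deg
  cos(125 deg) = -0.5736, sin(125 deg) = 0.8192
  joint[2] = (2.3035, 8.5967) + 4.4 * (-0.5736, 0.8192) = (2.3035 + -2.5237, 8.5967 + 3.6043) = (-0.2202, 12.2010)
link 2: phi[2] = 75 + 50 + -80 = 45 deg
  cos(45 deg) = 0.7071, sin(45 deg) = 0.7071
  joint[3] = (-0.2202, 12.2010) + 10.4 * (0.7071, 0.7071) = (-0.2202 + 7.3539, 12.2010 + 7.3539) = (7.1337, 19.5549)
End effector: (7.1337, 19.5549)

Answer: 7.1337 19.5549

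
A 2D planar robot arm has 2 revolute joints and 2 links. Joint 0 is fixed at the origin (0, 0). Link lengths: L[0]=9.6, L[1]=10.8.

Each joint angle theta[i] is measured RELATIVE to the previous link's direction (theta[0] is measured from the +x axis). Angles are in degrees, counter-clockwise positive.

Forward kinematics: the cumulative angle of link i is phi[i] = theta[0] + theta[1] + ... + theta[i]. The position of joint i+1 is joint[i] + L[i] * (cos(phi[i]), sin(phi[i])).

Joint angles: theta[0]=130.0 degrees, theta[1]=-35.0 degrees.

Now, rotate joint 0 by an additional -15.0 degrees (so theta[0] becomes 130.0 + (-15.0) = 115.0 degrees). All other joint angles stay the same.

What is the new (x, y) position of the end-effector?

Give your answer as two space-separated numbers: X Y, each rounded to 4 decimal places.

Answer: -2.1817 19.3365

Derivation:
joint[0] = (0.0000, 0.0000)  (base)
link 0: phi[0] = 115 = 115 deg
  cos(115 deg) = -0.4226, sin(115 deg) = 0.9063
  joint[1] = (0.0000, 0.0000) + 9.6 * (-0.4226, 0.9063) = (0.0000 + -4.0571, 0.0000 + 8.7006) = (-4.0571, 8.7006)
link 1: phi[1] = 115 + -35 = 80 deg
  cos(80 deg) = 0.1736, sin(80 deg) = 0.9848
  joint[2] = (-4.0571, 8.7006) + 10.8 * (0.1736, 0.9848) = (-4.0571 + 1.8754, 8.7006 + 10.6359) = (-2.1817, 19.3365)
End effector: (-2.1817, 19.3365)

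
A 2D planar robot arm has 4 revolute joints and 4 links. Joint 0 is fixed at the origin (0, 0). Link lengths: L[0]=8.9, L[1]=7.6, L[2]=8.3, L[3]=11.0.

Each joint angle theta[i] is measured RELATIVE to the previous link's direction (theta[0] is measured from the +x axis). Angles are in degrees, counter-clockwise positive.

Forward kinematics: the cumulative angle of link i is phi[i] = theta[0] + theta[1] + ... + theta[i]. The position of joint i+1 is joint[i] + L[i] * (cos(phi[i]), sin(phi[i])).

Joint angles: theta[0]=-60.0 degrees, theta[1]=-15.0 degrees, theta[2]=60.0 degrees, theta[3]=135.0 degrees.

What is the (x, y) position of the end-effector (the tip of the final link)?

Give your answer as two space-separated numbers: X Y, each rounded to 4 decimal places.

Answer: 8.9342 -7.6706

Derivation:
joint[0] = (0.0000, 0.0000)  (base)
link 0: phi[0] = -60 = -60 deg
  cos(-60 deg) = 0.5000, sin(-60 deg) = -0.8660
  joint[1] = (0.0000, 0.0000) + 8.9 * (0.5000, -0.8660) = (0.0000 + 4.4500, 0.0000 + -7.7076) = (4.4500, -7.7076)
link 1: phi[1] = -60 + -15 = -75 deg
  cos(-75 deg) = 0.2588, sin(-75 deg) = -0.9659
  joint[2] = (4.4500, -7.7076) + 7.6 * (0.2588, -0.9659) = (4.4500 + 1.9670, -7.7076 + -7.3410) = (6.4170, -15.0487)
link 2: phi[2] = -60 + -15 + 60 = -15 deg
  cos(-15 deg) = 0.9659, sin(-15 deg) = -0.2588
  joint[3] = (6.4170, -15.0487) + 8.3 * (0.9659, -0.2588) = (6.4170 + 8.0172, -15.0487 + -2.1482) = (14.4342, -17.1969)
link 3: phi[3] = -60 + -15 + 60 + 135 = 120 deg
  cos(120 deg) = -0.5000, sin(120 deg) = 0.8660
  joint[4] = (14.4342, -17.1969) + 11 * (-0.5000, 0.8660) = (14.4342 + -5.5000, -17.1969 + 9.5263) = (8.9342, -7.6706)
End effector: (8.9342, -7.6706)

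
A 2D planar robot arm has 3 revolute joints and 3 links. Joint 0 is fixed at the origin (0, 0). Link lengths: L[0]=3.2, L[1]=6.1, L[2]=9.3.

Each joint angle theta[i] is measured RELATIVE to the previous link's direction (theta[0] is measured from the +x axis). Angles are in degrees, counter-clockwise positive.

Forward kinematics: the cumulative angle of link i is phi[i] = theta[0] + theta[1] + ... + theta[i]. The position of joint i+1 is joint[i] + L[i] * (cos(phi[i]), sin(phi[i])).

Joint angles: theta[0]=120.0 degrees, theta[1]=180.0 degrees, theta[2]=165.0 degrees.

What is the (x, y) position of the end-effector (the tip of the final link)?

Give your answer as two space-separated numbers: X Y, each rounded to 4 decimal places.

Answer: -0.9570 6.4716

Derivation:
joint[0] = (0.0000, 0.0000)  (base)
link 0: phi[0] = 120 = 120 deg
  cos(120 deg) = -0.5000, sin(120 deg) = 0.8660
  joint[1] = (0.0000, 0.0000) + 3.2 * (-0.5000, 0.8660) = (0.0000 + -1.6000, 0.0000 + 2.7713) = (-1.6000, 2.7713)
link 1: phi[1] = 120 + 180 = 300 deg
  cos(300 deg) = 0.5000, sin(300 deg) = -0.8660
  joint[2] = (-1.6000, 2.7713) + 6.1 * (0.5000, -0.8660) = (-1.6000 + 3.0500, 2.7713 + -5.2828) = (1.4500, -2.5115)
link 2: phi[2] = 120 + 180 + 165 = 465 deg
  cos(465 deg) = -0.2588, sin(465 deg) = 0.9659
  joint[3] = (1.4500, -2.5115) + 9.3 * (-0.2588, 0.9659) = (1.4500 + -2.4070, -2.5115 + 8.9831) = (-0.9570, 6.4716)
End effector: (-0.9570, 6.4716)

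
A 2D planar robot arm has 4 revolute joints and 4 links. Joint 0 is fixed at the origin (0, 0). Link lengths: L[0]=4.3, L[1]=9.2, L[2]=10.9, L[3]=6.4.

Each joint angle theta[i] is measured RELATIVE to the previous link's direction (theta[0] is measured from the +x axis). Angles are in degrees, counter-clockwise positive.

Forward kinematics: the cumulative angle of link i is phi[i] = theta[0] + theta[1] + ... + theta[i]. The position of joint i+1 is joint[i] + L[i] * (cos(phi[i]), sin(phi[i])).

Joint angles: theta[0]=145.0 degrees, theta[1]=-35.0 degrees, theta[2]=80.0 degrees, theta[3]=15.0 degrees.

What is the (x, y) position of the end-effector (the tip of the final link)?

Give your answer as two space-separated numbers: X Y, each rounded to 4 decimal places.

joint[0] = (0.0000, 0.0000)  (base)
link 0: phi[0] = 145 = 145 deg
  cos(145 deg) = -0.8192, sin(145 deg) = 0.5736
  joint[1] = (0.0000, 0.0000) + 4.3 * (-0.8192, 0.5736) = (0.0000 + -3.5224, 0.0000 + 2.4664) = (-3.5224, 2.4664)
link 1: phi[1] = 145 + -35 = 110 deg
  cos(110 deg) = -0.3420, sin(110 deg) = 0.9397
  joint[2] = (-3.5224, 2.4664) + 9.2 * (-0.3420, 0.9397) = (-3.5224 + -3.1466, 2.4664 + 8.6452) = (-6.6689, 11.1116)
link 2: phi[2] = 145 + -35 + 80 = 190 deg
  cos(190 deg) = -0.9848, sin(190 deg) = -0.1736
  joint[3] = (-6.6689, 11.1116) + 10.9 * (-0.9848, -0.1736) = (-6.6689 + -10.7344, 11.1116 + -1.8928) = (-17.4033, 9.2188)
link 3: phi[3] = 145 + -35 + 80 + 15 = 205 deg
  cos(205 deg) = -0.9063, sin(205 deg) = -0.4226
  joint[4] = (-17.4033, 9.2188) + 6.4 * (-0.9063, -0.4226) = (-17.4033 + -5.8004, 9.2188 + -2.7048) = (-23.2037, 6.5140)
End effector: (-23.2037, 6.5140)

Answer: -23.2037 6.5140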